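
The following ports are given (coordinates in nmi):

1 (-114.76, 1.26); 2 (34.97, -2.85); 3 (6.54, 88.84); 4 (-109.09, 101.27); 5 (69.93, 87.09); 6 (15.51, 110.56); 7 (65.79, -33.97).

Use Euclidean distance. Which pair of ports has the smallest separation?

3 and 6

Pairwise distances:
1–2: 149.79 nmi
1–3: 149.61 nmi
1–4: 100.17 nmi
1–5: 203.66 nmi
1–6: 170.05 nmi
1–7: 183.96 nmi
2–3: 96.00 nmi
2–4: 177.75 nmi
2–5: 96.50 nmi
2–6: 115.07 nmi
2–7: 43.80 nmi
3–4: 116.30 nmi
3–5: 63.41 nmi
3–6: 23.50 nmi
3–7: 136.36 nmi
4–5: 179.58 nmi
4–6: 124.95 nmi
4–7: 221.07 nmi
5–6: 59.27 nmi
5–7: 121.13 nmi
6–7: 153.03 nmi
Closest pair: 3–6 at 23.50 nmi.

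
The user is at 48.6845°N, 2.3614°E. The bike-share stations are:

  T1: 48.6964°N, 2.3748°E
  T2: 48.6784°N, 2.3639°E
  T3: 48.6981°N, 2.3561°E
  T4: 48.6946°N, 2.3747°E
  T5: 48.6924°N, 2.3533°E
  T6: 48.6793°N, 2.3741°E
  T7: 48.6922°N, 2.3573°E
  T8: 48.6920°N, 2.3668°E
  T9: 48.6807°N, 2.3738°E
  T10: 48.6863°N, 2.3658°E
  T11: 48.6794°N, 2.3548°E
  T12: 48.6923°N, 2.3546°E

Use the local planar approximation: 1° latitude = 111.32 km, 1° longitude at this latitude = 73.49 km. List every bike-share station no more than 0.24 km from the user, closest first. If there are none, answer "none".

none

Distances from 48.6845°N, 2.3614°E:
T1: √((0.0119·111.32)² + (0.0134·73.49)²) = √(1.754851 + 0.969764) = 1.6506 km
T2: √((-0.0061·111.32)² + (0.0025·73.49)²) = √(0.461112 + 0.033755) = 0.7035 km
T3: √((0.0136·111.32)² + (-0.0053·73.49)²) = √(2.292051 + 0.151708) = 1.5633 km
T4: √((0.0101·111.32)² + (0.0133·73.49)²) = √(1.264122 + 0.955344) = 1.4898 km
T5: √((0.0079·111.32)² + (-0.0081·73.49)²) = √(0.773394 + 0.354345) = 1.0620 km
T6: √((-0.0052·111.32)² + (0.0127·73.49)²) = √(0.335084 + 0.871092) = 1.0983 km
T7: √((0.0077·111.32)² + (-0.0041·73.49)²) = √(0.734730 + 0.090787) = 0.9086 km
T8: √((0.0075·111.32)² + (0.0054·73.49)²) = √(0.697058 + 0.157487) = 0.9244 km
T9: √((-0.0038·111.32)² + (0.0124·73.49)²) = √(0.178943 + 0.830424) = 1.0047 km
T10: √((0.0018·111.32)² + (0.0044·73.49)²) = √(0.040151 + 0.104559) = 0.3804 km
T11: √((-0.0051·111.32)² + (-0.0066·73.49)²) = √(0.322320 + 0.235258) = 0.7467 km
T12: √((0.0078·111.32)² + (-0.0068·73.49)²) = √(0.753938 + 0.249732) = 1.0018 km
Threshold 0.24 km: none within range.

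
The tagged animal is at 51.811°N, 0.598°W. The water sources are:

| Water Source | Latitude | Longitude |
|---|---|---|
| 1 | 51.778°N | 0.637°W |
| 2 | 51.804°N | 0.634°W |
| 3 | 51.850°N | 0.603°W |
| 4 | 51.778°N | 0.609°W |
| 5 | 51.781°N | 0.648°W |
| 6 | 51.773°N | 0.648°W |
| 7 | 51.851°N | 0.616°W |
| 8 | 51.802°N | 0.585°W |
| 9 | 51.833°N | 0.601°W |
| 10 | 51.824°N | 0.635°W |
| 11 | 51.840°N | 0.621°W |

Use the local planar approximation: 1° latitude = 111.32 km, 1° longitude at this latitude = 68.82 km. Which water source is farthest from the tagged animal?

Distances from 51.811°N, 0.598°W:
1: √((-0.033·111.32)² + (-0.039·68.82)²) = √(13.49504 + 7.20375) = 4.550 km
2: √((-0.007·111.32)² + (-0.036·68.82)²) = √(0.60721 + 6.13811) = 2.597 km
3: √((0.039·111.32)² + (-0.005·68.82)²) = √(18.84845 + 0.11840) = 4.355 km
4: √((-0.033·111.32)² + (-0.011·68.82)²) = √(13.49504 + 0.57308) = 3.751 km
5: √((-0.030·111.32)² + (-0.050·68.82)²) = √(11.15293 + 11.84048) = 4.795 km
6: √((-0.038·111.32)² + (-0.050·68.82)²) = √(17.89425 + 11.84048) = 5.453 km
7: √((0.040·111.32)² + (-0.018·68.82)²) = √(19.82743 + 1.53453) = 4.622 km
8: √((-0.009·111.32)² + (0.013·68.82)²) = √(1.00376 + 0.80042) = 1.343 km
9: √((0.022·111.32)² + (-0.003·68.82)²) = √(5.99780 + 0.04263) = 2.458 km
10: √((0.013·111.32)² + (-0.037·68.82)²) = √(2.09427 + 6.48385) = 2.929 km
11: √((0.029·111.32)² + (-0.023·68.82)²) = √(10.42179 + 2.50545) = 3.595 km
Maximum: 6 at 5.453 km.

6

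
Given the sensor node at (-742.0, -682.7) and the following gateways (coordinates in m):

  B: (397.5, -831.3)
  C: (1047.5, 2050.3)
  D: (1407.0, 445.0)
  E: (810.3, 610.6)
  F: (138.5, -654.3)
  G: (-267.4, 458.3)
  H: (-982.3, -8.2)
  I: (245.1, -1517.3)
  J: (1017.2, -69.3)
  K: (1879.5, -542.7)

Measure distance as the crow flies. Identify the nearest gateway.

H

Distances from (-742.0, -682.7):
B: √((1139.5)² + (-148.6)²) = √(1298460.250 + 22081.960) = 1149.1 m
C: √((1789.5)² + (2733.0)²) = √(3202310.250 + 7469289.000) = 3266.7 m
D: √((2149.0)² + (1127.7)²) = √(4618201.000 + 1271707.290) = 2426.9 m
E: √((1552.3)² + (1293.3)²) = √(2409635.290 + 1672624.890) = 2020.5 m
F: √((880.5)² + (28.4)²) = √(775280.250 + 806.560) = 881.0 m
G: √((474.6)² + (1141.0)²) = √(225245.160 + 1301881.000) = 1235.8 m
H: √((-240.3)² + (674.5)²) = √(57744.090 + 454950.250) = 716.0 m
I: √((987.1)² + (-834.6)²) = √(974366.410 + 696557.160) = 1292.6 m
J: √((1759.2)² + (613.4)²) = √(3094784.640 + 376259.560) = 1863.1 m
K: √((2621.5)² + (140.0)²) = √(6872262.250 + 19600.000) = 2625.2 m
Minimum: H at 716.0 m.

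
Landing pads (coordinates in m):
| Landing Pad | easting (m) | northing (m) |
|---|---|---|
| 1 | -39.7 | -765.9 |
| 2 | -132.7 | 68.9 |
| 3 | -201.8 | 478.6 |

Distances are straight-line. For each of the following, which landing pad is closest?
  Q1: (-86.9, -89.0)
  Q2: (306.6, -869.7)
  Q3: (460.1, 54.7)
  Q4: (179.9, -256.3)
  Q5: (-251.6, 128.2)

Q1 at (-86.9, -89.0):
  1: √((47.2)² + (-676.9)²) = √(2227.840 + 458193.610) = 678.5 m
  2: √((-45.8)² + (157.9)²) = √(2097.640 + 24932.410) = 164.4 m
  3: √((-114.9)² + (567.6)²) = √(13202.010 + 322169.760) = 579.1 m
  → nearest: 2 (164.4 m)
Q2 at (306.6, -869.7):
  1: √((-346.3)² + (103.8)²) = √(119923.690 + 10774.440) = 361.5 m
  2: √((-439.3)² + (938.6)²) = √(192984.490 + 880969.960) = 1036.3 m
  3: √((-508.4)² + (1348.3)²) = √(258470.560 + 1817912.890) = 1441.0 m
  → nearest: 1 (361.5 m)
Q3 at (460.1, 54.7):
  1: √((-499.8)² + (-820.6)²) = √(249800.040 + 673384.360) = 960.8 m
  2: √((-592.8)² + (14.2)²) = √(351411.840 + 201.640) = 593.0 m
  3: √((-661.9)² + (423.9)²) = √(438111.610 + 179691.210) = 786.0 m
  → nearest: 2 (593.0 m)
Q4 at (179.9, -256.3):
  1: √((-219.6)² + (-509.6)²) = √(48224.160 + 259692.160) = 554.9 m
  2: √((-312.6)² + (325.2)²) = √(97718.760 + 105755.040) = 451.1 m
  3: √((-381.7)² + (734.9)²) = √(145694.890 + 540078.010) = 828.1 m
  → nearest: 2 (451.1 m)
Q5 at (-251.6, 128.2):
  1: √((211.9)² + (-894.1)²) = √(44901.610 + 799414.810) = 918.9 m
  2: √((118.9)² + (-59.3)²) = √(14137.210 + 3516.490) = 132.9 m
  3: √((49.8)² + (350.4)²) = √(2480.040 + 122780.160) = 353.9 m
  → nearest: 2 (132.9 m)

Q1→2; Q2→1; Q3→2; Q4→2; Q5→2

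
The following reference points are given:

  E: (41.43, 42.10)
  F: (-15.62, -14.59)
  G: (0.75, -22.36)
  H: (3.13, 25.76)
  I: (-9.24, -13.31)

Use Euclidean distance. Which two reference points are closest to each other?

Pairwise distances:
E–F: 80.43
E–G: 76.22
E–H: 41.64
E–I: 75.08
F–G: 18.12
F–H: 44.49
F–I: 6.51
G–H: 48.18
G–I: 13.48
H–I: 40.98
Closest pair: F–I at 6.51.

F and I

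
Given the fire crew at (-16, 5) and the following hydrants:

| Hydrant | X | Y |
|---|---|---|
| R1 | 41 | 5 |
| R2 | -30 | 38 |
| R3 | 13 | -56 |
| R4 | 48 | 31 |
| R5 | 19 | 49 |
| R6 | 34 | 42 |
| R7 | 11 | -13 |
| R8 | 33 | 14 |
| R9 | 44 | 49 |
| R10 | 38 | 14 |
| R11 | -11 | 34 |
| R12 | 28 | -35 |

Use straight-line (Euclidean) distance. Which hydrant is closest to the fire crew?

Distances from (-16, 5):
R1: √((57)² + (0)²) = √(3249.000 + 0.000) = 57.0
R2: √((-14)² + (33)²) = √(196.000 + 1089.000) = 35.8
R3: √((29)² + (-61)²) = √(841.000 + 3721.000) = 67.5
R4: √((64)² + (26)²) = √(4096.000 + 676.000) = 69.1
R5: √((35)² + (44)²) = √(1225.000 + 1936.000) = 56.2
R6: √((50)² + (37)²) = √(2500.000 + 1369.000) = 62.2
R7: √((27)² + (-18)²) = √(729.000 + 324.000) = 32.4
R8: √((49)² + (9)²) = √(2401.000 + 81.000) = 49.8
R9: √((60)² + (44)²) = √(3600.000 + 1936.000) = 74.4
R10: √((54)² + (9)²) = √(2916.000 + 81.000) = 54.7
R11: √((5)² + (29)²) = √(25.000 + 841.000) = 29.4
R12: √((44)² + (-40)²) = √(1936.000 + 1600.000) = 59.5
Minimum: R11 at 29.4.

R11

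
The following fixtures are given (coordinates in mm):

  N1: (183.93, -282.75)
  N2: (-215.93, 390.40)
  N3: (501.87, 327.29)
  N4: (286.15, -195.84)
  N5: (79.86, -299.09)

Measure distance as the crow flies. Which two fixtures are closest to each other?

Pairwise distances:
N1–N2: √((-399.86)² + (673.15)²) = √(159888.0196 + 453130.9225) = 782.96 mm
N1–N3: √((317.94)² + (610.04)²) = √(101085.8436 + 372148.8016) = 687.92 mm
N1–N4: √((102.22)² + (86.91)²) = √(10448.9284 + 7553.3481) = 134.17 mm
N1–N5: √((-104.07)² + (-16.34)²) = √(10830.5649 + 266.9956) = 105.34 mm
N2–N3: √((717.80)² + (-63.11)²) = √(515236.8400 + 3982.8721) = 720.57 mm
N2–N4: √((502.08)² + (-586.24)²) = √(252084.3264 + 343677.3376) = 771.86 mm
N2–N5: √((295.79)² + (-689.49)²) = √(87491.7241 + 475396.4601) = 750.26 mm
N3–N4: √((-215.72)² + (-523.13)²) = √(46535.1184 + 273664.9969) = 565.86 mm
N3–N5: √((-422.01)² + (-626.38)²) = √(178092.4401 + 392351.9044) = 755.28 mm
N4–N5: √((-206.29)² + (-103.25)²) = √(42555.5641 + 10660.5625) = 230.69 mm
Closest pair: N1–N5 at 105.34 mm.

N1 and N5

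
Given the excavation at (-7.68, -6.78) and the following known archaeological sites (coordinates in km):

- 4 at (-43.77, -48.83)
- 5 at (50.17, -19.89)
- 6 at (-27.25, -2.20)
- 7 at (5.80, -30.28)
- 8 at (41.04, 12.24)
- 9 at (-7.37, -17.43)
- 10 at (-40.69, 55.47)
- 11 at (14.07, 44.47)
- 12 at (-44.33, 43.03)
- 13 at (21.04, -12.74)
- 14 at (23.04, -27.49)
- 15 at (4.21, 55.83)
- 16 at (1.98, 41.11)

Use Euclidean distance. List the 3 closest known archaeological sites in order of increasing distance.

9, 6, 7

Distances from (-7.68, -6.78):
4: 55.41 km
5: 59.32 km
6: 20.10 km
7: 27.09 km
8: 52.30 km
9: 10.65 km
10: 70.46 km
11: 55.67 km
12: 61.84 km
13: 29.33 km
14: 37.05 km
15: 63.73 km
16: 48.85 km
Sorted: 9 (10.65 km) < 6 (20.10 km) < 7 (27.09 km) < 13 (29.33 km) < 14 (37.05 km) < …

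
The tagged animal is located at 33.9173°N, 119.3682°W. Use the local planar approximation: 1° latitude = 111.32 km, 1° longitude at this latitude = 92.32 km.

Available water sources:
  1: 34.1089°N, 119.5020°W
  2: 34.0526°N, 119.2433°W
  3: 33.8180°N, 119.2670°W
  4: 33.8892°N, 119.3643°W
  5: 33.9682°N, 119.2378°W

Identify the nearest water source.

Distances from 33.9173°N, 119.3682°W:
1: √((0.1916·111.32)² + (-0.1338·92.32)²) = √(454.922487 + 152.582181) = 24.6476 km
2: √((0.1353·111.32)² + (0.1249·92.32)²) = √(226.851674 + 132.958611) = 18.9687 km
3: √((-0.0993·111.32)² + (0.1012·92.32)²) = √(122.192596 + 87.287613) = 14.4734 km
4: √((-0.0281·111.32)² + (0.0039·92.32)²) = √(9.784960 + 0.129635) = 3.1487 km
5: √((0.0509·111.32)² + (0.1304·92.32)²) = √(32.105686 + 144.926156) = 13.3053 km
Minimum: 4 at 3.1487 km.

4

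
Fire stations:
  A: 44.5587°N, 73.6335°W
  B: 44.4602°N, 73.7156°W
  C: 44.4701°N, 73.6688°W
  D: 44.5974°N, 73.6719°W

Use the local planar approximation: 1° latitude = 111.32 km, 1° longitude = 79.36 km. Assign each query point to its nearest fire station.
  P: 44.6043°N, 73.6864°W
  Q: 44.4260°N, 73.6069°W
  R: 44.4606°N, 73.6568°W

P→D; Q→C; R→C

P at 44.6043°N, 73.6864°W:
  A: 6.5873 km
  B: 16.2077 km
  C: 15.0043 km
  D: 1.3835 km
  → nearest: D (1.3835 km)
Q at 44.4260°N, 73.6069°W:
  A: 14.9222 km
  B: 9.4292 km
  C: 6.9449 km
  D: 19.7652 km
  → nearest: C (6.9449 km)
R at 44.4606°N, 73.6568°W:
  A: 11.0759 km
  B: 4.6666 km
  C: 1.4231 km
  D: 15.2757 km
  → nearest: C (1.4231 km)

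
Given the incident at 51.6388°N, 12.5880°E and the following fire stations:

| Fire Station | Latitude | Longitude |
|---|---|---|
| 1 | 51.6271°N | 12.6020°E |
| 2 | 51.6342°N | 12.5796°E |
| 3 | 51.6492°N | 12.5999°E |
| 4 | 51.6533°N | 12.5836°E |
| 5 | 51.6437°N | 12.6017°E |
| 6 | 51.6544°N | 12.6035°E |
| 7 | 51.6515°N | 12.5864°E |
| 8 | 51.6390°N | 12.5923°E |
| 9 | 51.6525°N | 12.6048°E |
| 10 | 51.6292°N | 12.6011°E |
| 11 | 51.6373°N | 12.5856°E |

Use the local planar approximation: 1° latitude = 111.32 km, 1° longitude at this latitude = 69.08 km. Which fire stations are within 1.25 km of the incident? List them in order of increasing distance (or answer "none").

Distances from 51.6388°N, 12.5880°E:
1: √((-0.0117·111.32)² + (0.0140·69.08)²) = √(1.696360 + 0.935321) = 1.6222 km
2: √((-0.0046·111.32)² + (-0.0084·69.08)²) = √(0.262218 + 0.336716) = 0.7739 km
3: √((0.0104·111.32)² + (0.0119·69.08)²) = √(1.340334 + 0.675769) = 1.4199 km
4: √((0.0145·111.32)² + (-0.0044·69.08)²) = √(2.605448 + 0.092387) = 1.6425 km
5: √((0.0049·111.32)² + (0.0137·69.08)²) = √(0.297535 + 0.895665) = 1.0923 km
6: √((0.0156·111.32)² + (0.0155·69.08)²) = √(3.015752 + 1.146484) = 2.0402 km
7: √((0.0127·111.32)² + (-0.0016·69.08)²) = √(1.998729 + 0.012216) = 1.4181 km
8: √((0.0002·111.32)² + (0.0043·69.08)²) = √(0.000496 + 0.088235) = 0.2979 km
9: √((0.0137·111.32)² + (0.0168·69.08)²) = √(2.325881 + 1.346862) = 1.9164 km
10: √((-0.0096·111.32)² + (0.0131·69.08)²) = √(1.142060 + 0.818931) = 1.4004 km
11: √((-0.0015·111.32)² + (-0.0024·69.08)²) = √(0.027882 + 0.027487) = 0.2353 km
Threshold 1.25 km: 11 (0.2353 km), 8 (0.2979 km), 2 (0.7739 km), 5 (1.0923 km) are within range.

11, 8, 2, 5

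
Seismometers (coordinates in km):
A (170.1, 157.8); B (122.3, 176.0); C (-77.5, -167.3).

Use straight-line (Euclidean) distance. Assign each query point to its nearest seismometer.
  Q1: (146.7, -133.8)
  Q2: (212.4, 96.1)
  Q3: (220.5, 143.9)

Q1→C; Q2→A; Q3→A

Q1 at (146.7, -133.8):
  A: √((23.4)² + (291.6)²) = √(547.560 + 85030.560) = 292.5 km
  B: √((-24.4)² + (309.8)²) = √(595.360 + 95976.040) = 310.8 km
  C: √((-224.2)² + (-33.5)²) = √(50265.640 + 1122.250) = 226.7 km
  → nearest: C (226.7 km)
Q2 at (212.4, 96.1):
  A: √((-42.3)² + (61.7)²) = √(1789.290 + 3806.890) = 74.8 km
  B: √((-90.1)² + (79.9)²) = √(8118.010 + 6384.010) = 120.4 km
  C: √((-289.9)² + (-263.4)²) = √(84042.010 + 69379.560) = 391.7 km
  → nearest: A (74.8 km)
Q3 at (220.5, 143.9):
  A: √((-50.4)² + (13.9)²) = √(2540.160 + 193.210) = 52.3 km
  B: √((-98.2)² + (32.1)²) = √(9643.240 + 1030.410) = 103.3 km
  C: √((-298.0)² + (-311.2)²) = √(88804.000 + 96845.440) = 430.9 km
  → nearest: A (52.3 km)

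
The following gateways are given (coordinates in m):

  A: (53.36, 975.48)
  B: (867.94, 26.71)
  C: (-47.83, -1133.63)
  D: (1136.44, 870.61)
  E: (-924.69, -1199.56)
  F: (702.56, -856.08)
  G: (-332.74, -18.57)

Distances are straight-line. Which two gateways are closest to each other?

Pairwise distances:
C–F: 800.07 m
C–E: 879.34 m
B–D: 885.58 m
B–F: 898.15 m
A–G: 1066.40 m
A–D: 1088.15 m
C–G: 1150.88 m
B–G: 1201.53 m
A–B: 1250.48 m
E–G: 1321.04 m
F–G: 1331.64 m
B–C: 1478.18 m
E–F: 1663.11 m
D–G: 1717.30 m
D–F: 1780.37 m
A–F: 1943.21 m
A–C: 2111.54 m
B–E: 2171.93 m
C–D: 2327.98 m
A–E: 2384.82 m
D–E: 2921.28 m
Closest pair: C–F at 800.07 m.

C and F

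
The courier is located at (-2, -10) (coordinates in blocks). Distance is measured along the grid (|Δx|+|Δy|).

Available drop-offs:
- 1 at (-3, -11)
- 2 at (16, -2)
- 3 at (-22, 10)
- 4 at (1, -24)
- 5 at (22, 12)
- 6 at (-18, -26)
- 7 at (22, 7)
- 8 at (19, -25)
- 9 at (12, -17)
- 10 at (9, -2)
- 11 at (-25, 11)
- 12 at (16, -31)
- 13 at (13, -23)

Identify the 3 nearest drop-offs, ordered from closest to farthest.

Distances from (-2, -10):
1: 2 blocks
2: 26 blocks
3: 40 blocks
4: 17 blocks
5: 46 blocks
6: 32 blocks
7: 41 blocks
8: 36 blocks
9: 21 blocks
10: 19 blocks
11: 44 blocks
12: 39 blocks
13: 28 blocks
Sorted: 1 (2 blocks) < 4 (17 blocks) < 10 (19 blocks) < 9 (21 blocks) < 2 (26 blocks) < …

1, 4, 10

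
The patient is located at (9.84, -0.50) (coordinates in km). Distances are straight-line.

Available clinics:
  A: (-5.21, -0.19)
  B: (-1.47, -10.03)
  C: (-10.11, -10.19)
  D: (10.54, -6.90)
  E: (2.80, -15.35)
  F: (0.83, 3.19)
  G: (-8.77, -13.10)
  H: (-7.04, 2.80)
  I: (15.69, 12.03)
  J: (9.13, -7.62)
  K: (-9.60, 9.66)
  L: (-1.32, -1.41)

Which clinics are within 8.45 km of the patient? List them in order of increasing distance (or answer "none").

D, J

Distances from (9.84, -0.50):
A: 15.05 km
B: 14.79 km
C: 22.18 km
D: 6.44 km
E: 16.43 km
F: 9.74 km
G: 22.47 km
H: 17.20 km
I: 13.83 km
J: 7.16 km
K: 21.93 km
L: 11.20 km
Threshold 8.45 km: D (6.44 km), J (7.16 km) are within range.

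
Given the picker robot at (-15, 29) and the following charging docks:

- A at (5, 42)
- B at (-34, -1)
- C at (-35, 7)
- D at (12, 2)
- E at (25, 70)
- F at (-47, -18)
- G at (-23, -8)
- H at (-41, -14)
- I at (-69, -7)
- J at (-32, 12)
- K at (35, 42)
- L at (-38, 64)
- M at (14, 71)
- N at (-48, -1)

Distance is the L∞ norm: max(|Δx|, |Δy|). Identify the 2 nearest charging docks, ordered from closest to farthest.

Distances from (-15, 29):
A: max(|20|, |13|) = 20
B: max(|-19|, |-30|) = 30
C: max(|-20|, |-22|) = 22
D: max(|27|, |-27|) = 27
E: max(|40|, |41|) = 41
F: max(|-32|, |-47|) = 47
G: max(|-8|, |-37|) = 37
H: max(|-26|, |-43|) = 43
I: max(|-54|, |-36|) = 54
J: max(|-17|, |-17|) = 17
K: max(|50|, |13|) = 50
L: max(|-23|, |35|) = 35
M: max(|29|, |42|) = 42
N: max(|-33|, |-30|) = 33
Sorted: J (17) < A (20) < C (22) < D (27) < …

J, A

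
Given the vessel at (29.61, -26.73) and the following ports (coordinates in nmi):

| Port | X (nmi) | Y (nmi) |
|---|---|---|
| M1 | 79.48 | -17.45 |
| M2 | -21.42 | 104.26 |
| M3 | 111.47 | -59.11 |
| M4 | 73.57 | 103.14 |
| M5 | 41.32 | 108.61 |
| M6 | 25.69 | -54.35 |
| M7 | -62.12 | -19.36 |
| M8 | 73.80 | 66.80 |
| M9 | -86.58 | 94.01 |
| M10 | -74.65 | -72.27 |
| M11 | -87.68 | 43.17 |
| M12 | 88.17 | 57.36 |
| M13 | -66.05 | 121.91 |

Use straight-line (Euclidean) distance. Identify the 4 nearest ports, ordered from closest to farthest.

Distances from (29.61, -26.73):
M1: √((49.87)² + (9.28)²) = √(2487.0169 + 86.1184) = 50.73 nmi
M2: √((-51.03)² + (130.99)²) = √(2604.0609 + 17158.3801) = 140.58 nmi
M3: √((81.86)² + (-32.38)²) = √(6701.0596 + 1048.4644) = 88.03 nmi
M4: √((43.96)² + (129.87)²) = √(1932.4816 + 16866.2169) = 137.11 nmi
M5: √((11.71)² + (135.34)²) = √(137.1241 + 18316.9156) = 135.85 nmi
M6: √((-3.92)² + (-27.62)²) = √(15.3664 + 762.8644) = 27.90 nmi
M7: √((-91.73)² + (7.37)²) = √(8414.3929 + 54.3169) = 92.03 nmi
M8: √((44.19)² + (93.53)²) = √(1952.7561 + 8747.8609) = 103.44 nmi
M9: √((-116.19)² + (120.74)²) = √(13500.1161 + 14578.1476) = 167.57 nmi
M10: √((-104.26)² + (-45.54)²) = √(10870.1476 + 2073.8916) = 113.77 nmi
M11: √((-117.29)² + (69.90)²) = √(13756.9441 + 4886.0100) = 136.54 nmi
M12: √((58.56)² + (84.09)²) = √(3429.2736 + 7071.1281) = 102.47 nmi
M13: √((-95.66)² + (148.64)²) = √(9150.8356 + 22093.8496) = 176.76 nmi
Sorted: M6 (27.90 nmi) < M1 (50.73 nmi) < M3 (88.03 nmi) < M7 (92.03 nmi) < M12 (102.47 nmi) < M8 (103.44 nmi) < …

M6, M1, M3, M7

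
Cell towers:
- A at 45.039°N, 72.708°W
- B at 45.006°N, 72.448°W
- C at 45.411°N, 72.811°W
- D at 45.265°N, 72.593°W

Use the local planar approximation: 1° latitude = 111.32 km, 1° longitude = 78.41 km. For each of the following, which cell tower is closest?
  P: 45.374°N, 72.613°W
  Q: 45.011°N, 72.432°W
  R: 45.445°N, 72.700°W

P→D; Q→B; R→C

P at 45.374°N, 72.613°W:
  A: 38.029 km
  B: 42.960 km
  C: 16.062 km
  D: 12.235 km
  → nearest: D (12.235 km)
Q at 45.011°N, 72.432°W:
  A: 21.864 km
  B: 1.372 km
  C: 53.534 km
  D: 30.965 km
  → nearest: B (1.372 km)
R at 45.445°N, 72.700°W:
  A: 45.200 km
  B: 52.713 km
  C: 9.491 km
  D: 21.723 km
  → nearest: C (9.491 km)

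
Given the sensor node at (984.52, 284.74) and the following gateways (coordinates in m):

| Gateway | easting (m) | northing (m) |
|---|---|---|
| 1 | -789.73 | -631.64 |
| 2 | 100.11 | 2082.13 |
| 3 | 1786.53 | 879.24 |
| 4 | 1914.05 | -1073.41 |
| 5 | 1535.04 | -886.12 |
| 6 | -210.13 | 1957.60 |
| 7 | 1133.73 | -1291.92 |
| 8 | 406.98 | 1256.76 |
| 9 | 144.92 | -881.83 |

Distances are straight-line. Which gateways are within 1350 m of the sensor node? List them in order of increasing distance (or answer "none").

3, 8, 5

Distances from (984.52, 284.74):
1: 1996.93 m
2: 2003.20 m
3: 998.32 m
4: 1645.78 m
5: 1293.83 m
6: 2055.64 m
7: 1583.70 m
8: 1130.65 m
9: 1437.29 m
Threshold 1350 m: 3 (998.32 m), 8 (1130.65 m), 5 (1293.83 m) are within range.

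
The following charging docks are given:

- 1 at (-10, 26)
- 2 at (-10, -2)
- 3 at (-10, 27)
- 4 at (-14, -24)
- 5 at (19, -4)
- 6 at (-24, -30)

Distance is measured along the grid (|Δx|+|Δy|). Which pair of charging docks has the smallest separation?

Pairwise distances:
1–2: |0| + |-28| = 0 + 28 = 28
1–3: |0| + |1| = 0 + 1 = 1
1–4: |-4| + |-50| = 4 + 50 = 54
1–5: |29| + |-30| = 29 + 30 = 59
1–6: |-14| + |-56| = 14 + 56 = 70
2–3: |0| + |29| = 0 + 29 = 29
2–4: |-4| + |-22| = 4 + 22 = 26
2–5: |29| + |-2| = 29 + 2 = 31
2–6: |-14| + |-28| = 14 + 28 = 42
3–4: |-4| + |-51| = 4 + 51 = 55
3–5: |29| + |-31| = 29 + 31 = 60
3–6: |-14| + |-57| = 14 + 57 = 71
4–5: |33| + |20| = 33 + 20 = 53
4–6: |-10| + |-6| = 10 + 6 = 16
5–6: |-43| + |-26| = 43 + 26 = 69
Closest pair: 1–3 at 1.

1 and 3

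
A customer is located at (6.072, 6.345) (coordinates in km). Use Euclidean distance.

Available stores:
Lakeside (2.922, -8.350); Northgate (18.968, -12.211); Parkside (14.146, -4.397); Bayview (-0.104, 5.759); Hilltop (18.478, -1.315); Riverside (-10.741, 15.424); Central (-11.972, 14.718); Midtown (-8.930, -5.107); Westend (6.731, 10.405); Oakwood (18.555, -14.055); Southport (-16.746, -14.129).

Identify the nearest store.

Westend

Distances from (6.072, 6.345):
Lakeside: 15.029 km
Northgate: 22.597 km
Parkside: 13.438 km
Bayview: 6.204 km
Hilltop: 14.580 km
Riverside: 19.108 km
Central: 19.892 km
Midtown: 18.873 km
Westend: 4.113 km
Oakwood: 23.916 km
Southport: 30.657 km
Minimum: Westend at 4.113 km.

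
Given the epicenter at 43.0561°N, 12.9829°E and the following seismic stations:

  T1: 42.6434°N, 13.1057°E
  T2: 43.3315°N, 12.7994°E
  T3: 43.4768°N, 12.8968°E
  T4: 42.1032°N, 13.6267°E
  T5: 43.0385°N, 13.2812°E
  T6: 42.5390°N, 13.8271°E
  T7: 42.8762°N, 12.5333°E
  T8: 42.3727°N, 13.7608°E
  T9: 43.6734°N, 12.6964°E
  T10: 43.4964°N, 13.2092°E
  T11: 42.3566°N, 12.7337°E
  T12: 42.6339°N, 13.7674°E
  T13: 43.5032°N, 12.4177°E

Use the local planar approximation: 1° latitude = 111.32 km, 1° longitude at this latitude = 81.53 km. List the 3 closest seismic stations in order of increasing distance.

T5, T2, T7

Distances from 43.0561°N, 12.9829°E:
T1: √((-0.4127·111.32)² + (0.1228·81.53)²) = √(2110.645679 + 100.237821) = 47.0200 km
T2: √((0.2754·111.32)² + (-0.1835·81.53)²) = √(939.884023 + 223.824190) = 34.1132 km
T3: √((0.4207·111.32)² + (-0.0861·81.53)²) = √(2193.266571 + 49.276651) = 47.3555 km
T4: √((-0.9529·111.32)² + (0.6438·81.53)²) = √(11252.293439 + 2755.096591) = 118.3528 km
T5: √((-0.0176·111.32)² + (0.2983·81.53)²) = √(3.838590 + 591.481808) = 24.3992 km
T6: √((-0.5171·111.32)² + (0.8442·81.53)²) = √(3313.564821 + 4737.242101) = 89.7263 km
T7: √((-0.1799·111.32)² + (-0.4496·81.53)²) = √(401.059421 + 1343.654125) = 41.7698 km
T8: √((-0.6834·111.32)² + (0.7779·81.53)²) = √(5787.571165 + 4022.373804) = 99.0452 km
T9: √((0.6173·111.32)² + (-0.2865·81.53)²) = √(4722.140985 + 545.612281) = 72.5793 km
T10: √((0.4403·111.32)² + (0.2263·81.53)²) = √(2402.391410 + 340.411319) = 52.3718 km
T11: √((-0.6995·111.32)² + (-0.2492·81.53)²) = √(6063.478374 + 412.791704) = 80.4753 km
T12: √((-0.4222·111.32)² + (0.7845·81.53)²) = √(2208.934576 + 4090.918057) = 79.3716 km
T13: √((0.4471·111.32)² + (-0.5652·81.53)²) = √(2477.169562 + 2123.436074) = 67.8278 km
Sorted: T5 (24.3992 km) < T2 (34.1132 km) < T7 (41.7698 km) < T1 (47.0200 km) < T3 (47.3555 km) < …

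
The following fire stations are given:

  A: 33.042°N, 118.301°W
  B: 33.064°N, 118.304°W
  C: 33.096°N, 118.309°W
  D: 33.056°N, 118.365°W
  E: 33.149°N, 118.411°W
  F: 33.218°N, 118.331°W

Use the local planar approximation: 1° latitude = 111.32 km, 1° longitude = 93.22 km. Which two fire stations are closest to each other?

Pairwise distances:
A–B: 2.465 km
A–C: 6.057 km
A–D: 6.166 km
A–E: 15.717 km
A–F: 19.791 km
B–C: 3.593 km
B–D: 5.756 km
B–E: 13.749 km
B–F: 17.327 km
C–D: 6.861 km
C–E: 11.190 km
C–F: 13.735 km
D–E: 11.206 km
D–F: 18.310 km
E–F: 10.706 km
Closest pair: A–B at 2.465 km.

A and B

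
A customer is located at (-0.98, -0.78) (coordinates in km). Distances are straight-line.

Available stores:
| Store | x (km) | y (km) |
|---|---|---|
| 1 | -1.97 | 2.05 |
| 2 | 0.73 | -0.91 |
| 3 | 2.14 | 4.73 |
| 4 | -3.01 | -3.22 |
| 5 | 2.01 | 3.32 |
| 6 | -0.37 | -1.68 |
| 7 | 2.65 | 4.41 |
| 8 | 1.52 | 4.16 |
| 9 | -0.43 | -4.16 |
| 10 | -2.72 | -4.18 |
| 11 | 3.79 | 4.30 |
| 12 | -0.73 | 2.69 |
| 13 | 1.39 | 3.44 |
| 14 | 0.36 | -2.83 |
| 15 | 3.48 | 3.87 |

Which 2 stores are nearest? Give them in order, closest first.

Distances from (-0.98, -0.78):
1: 2.998 km
2: 1.715 km
3: 6.332 km
4: 3.174 km
5: 5.074 km
6: 1.087 km
7: 6.333 km
8: 5.537 km
9: 3.424 km
10: 3.819 km
11: 6.968 km
12: 3.479 km
13: 4.840 km
14: 2.449 km
15: 6.443 km
Sorted: 6 (1.087 km) < 2 (1.715 km) < 14 (2.449 km) < 1 (2.998 km) < …

6, 2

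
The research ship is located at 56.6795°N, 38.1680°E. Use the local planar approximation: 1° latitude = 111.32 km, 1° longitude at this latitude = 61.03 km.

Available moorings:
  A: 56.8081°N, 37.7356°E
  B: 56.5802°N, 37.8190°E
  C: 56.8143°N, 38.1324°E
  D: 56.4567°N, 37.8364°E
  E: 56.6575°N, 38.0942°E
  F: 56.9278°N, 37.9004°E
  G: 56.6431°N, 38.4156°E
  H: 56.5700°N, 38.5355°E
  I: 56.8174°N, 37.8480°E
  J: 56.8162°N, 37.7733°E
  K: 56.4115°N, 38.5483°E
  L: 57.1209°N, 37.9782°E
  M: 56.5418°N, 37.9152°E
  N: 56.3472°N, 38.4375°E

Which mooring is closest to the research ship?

Distances from 56.6795°N, 38.1680°E:
A: √((0.1286·111.32)² + (-0.4324·61.03)²) = √(204.940755 + 696.398955) = 30.0223 km
B: √((-0.0993·111.32)² + (-0.3490·61.03)²) = √(122.192596 + 453.667422) = 23.9971 km
C: √((0.1348·111.32)² + (-0.0356·61.03)²) = √(225.178115 + 4.720486) = 15.1624 km
D: √((-0.2228·111.32)² + (-0.3316·61.03)²) = √(615.143966 + 409.558349) = 32.0110 km
E: √((-0.0220·111.32)² + (-0.0738·61.03)²) = √(5.997797 + 20.286142) = 5.1268 km
F: √((0.2483·111.32)² + (-0.2676·61.03)²) = √(764.011392 + 266.722073) = 32.1050 km
G: √((-0.0364·111.32)² + (0.2476·61.03)²) = √(16.419093 + 228.343167) = 15.6449 km
H: √((-0.1095·111.32)² + (0.3675·61.03)²) = √(148.584885 + 503.038734) = 25.5269 km
I: √((0.1379·111.32)² + (-0.3200·61.03)²) = √(235.654061 + 381.405276) = 24.8407 km
J: √((0.1367·111.32)² + (-0.3947·61.03)²) = √(231.570602 + 580.257808) = 28.4926 km
K: √((-0.2680·111.32)² + (0.3803·61.03)²) = √(890.053236 + 538.690592) = 37.7987 km
L: √((0.4414·111.32)² + (-0.1898·61.03)²) = √(2414.410177 + 134.177333) = 50.4835 km
M: √((-0.1377·111.32)² + (-0.2528·61.03)²) = √(234.971006 + 238.035033) = 21.7487 km
N: √((-0.3323·111.32)² + (0.2695·61.03)²) = √(1368.381134 + 270.523052) = 40.4834 km
Minimum: E at 5.1268 km.

E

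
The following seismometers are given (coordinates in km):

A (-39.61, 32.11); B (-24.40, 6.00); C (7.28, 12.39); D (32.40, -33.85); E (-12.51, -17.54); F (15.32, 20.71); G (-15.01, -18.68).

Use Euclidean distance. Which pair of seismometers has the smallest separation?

Pairwise distances:
A–B: √((15.21)² + (-26.11)²) = √(231.3441 + 681.7321) = 30.22 km
A–C: √((46.89)² + (-19.72)²) = √(2198.6721 + 388.8784) = 50.87 km
A–D: √((72.01)² + (-65.96)²) = √(5185.4401 + 4350.7216) = 97.65 km
A–E: √((27.10)² + (-49.65)²) = √(734.4100 + 2465.1225) = 56.56 km
A–F: √((54.93)² + (-11.40)²) = √(3017.3049 + 129.9600) = 56.10 km
A–G: √((24.60)² + (-50.79)²) = √(605.1600 + 2579.6241) = 56.43 km
B–C: √((31.68)² + (6.39)²) = √(1003.6224 + 40.8321) = 32.32 km
B–D: √((56.80)² + (-39.85)²) = √(3226.2400 + 1588.0225) = 69.38 km
B–E: √((11.89)² + (-23.54)²) = √(141.3721 + 554.1316) = 26.37 km
B–F: √((39.72)² + (14.71)²) = √(1577.6784 + 216.3841) = 42.36 km
B–G: √((9.39)² + (-24.68)²) = √(88.1721 + 609.1024) = 26.41 km
C–D: √((25.12)² + (-46.24)²) = √(631.0144 + 2138.1376) = 52.62 km
C–E: √((-19.79)² + (-29.93)²) = √(391.6441 + 895.8049) = 35.88 km
C–F: √((8.04)² + (8.32)²) = √(64.6416 + 69.2224) = 11.57 km
C–G: √((-22.29)² + (-31.07)²) = √(496.8441 + 965.3449) = 38.24 km
D–E: √((-44.91)² + (16.31)²) = √(2016.9081 + 266.0161) = 47.78 km
D–F: √((-17.08)² + (54.56)²) = √(291.7264 + 2976.7936) = 57.17 km
D–G: √((-47.41)² + (15.17)²) = √(2247.7081 + 230.1289) = 49.78 km
E–F: √((27.83)² + (38.25)²) = √(774.5089 + 1463.0625) = 47.30 km
E–G: √((-2.50)² + (-1.14)²) = √(6.2500 + 1.2996) = 2.75 km
F–G: √((-30.33)² + (-39.39)²) = √(919.9089 + 1551.5721) = 49.71 km
Closest pair: E–G at 2.75 km.

E and G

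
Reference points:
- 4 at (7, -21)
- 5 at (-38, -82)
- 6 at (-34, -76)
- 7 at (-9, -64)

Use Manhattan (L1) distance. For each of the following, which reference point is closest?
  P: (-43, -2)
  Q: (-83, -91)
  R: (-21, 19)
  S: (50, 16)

P at (-43, -2):
  4: 69
  5: 85
  6: 83
  7: 96
  → nearest: 4 (69)
Q at (-83, -91):
  4: 160
  5: 54
  6: 64
  7: 101
  → nearest: 5 (54)
R at (-21, 19):
  4: 68
  5: 118
  6: 108
  7: 95
  → nearest: 4 (68)
S at (50, 16):
  4: 80
  5: 186
  6: 176
  7: 139
  → nearest: 4 (80)

P→4; Q→5; R→4; S→4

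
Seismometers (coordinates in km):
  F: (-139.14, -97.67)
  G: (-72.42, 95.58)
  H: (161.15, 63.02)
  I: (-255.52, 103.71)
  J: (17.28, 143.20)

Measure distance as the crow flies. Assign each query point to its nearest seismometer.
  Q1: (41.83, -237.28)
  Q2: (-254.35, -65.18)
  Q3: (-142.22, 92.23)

Q1→F; Q2→F; Q3→G

Q1 at (41.83, -237.28):
  F: √((-180.97)² + (139.61)²) = √(32750.1409 + 19490.9521) = 228.56 km
  G: √((-114.25)² + (332.86)²) = √(13053.0625 + 110795.7796) = 351.92 km
  H: √((119.32)² + (300.30)²) = √(14237.2624 + 90180.0900) = 323.14 km
  I: √((-297.35)² + (340.99)²) = √(88417.0225 + 116274.1801) = 452.43 km
  J: √((-24.55)² + (380.48)²) = √(602.7025 + 144765.0304) = 381.27 km
  → nearest: F (228.56 km)
Q2 at (-254.35, -65.18):
  F: √((115.21)² + (-32.49)²) = √(13273.3441 + 1055.6001) = 119.70 km
  G: √((181.93)² + (160.76)²) = √(33098.5249 + 25843.7776) = 242.78 km
  H: √((415.50)² + (128.20)²) = √(172640.2500 + 16435.2400) = 434.83 km
  I: √((-1.17)² + (168.89)²) = √(1.3689 + 28523.8321) = 168.89 km
  J: √((271.63)² + (208.38)²) = √(73782.8569 + 43422.2244) = 342.35 km
  → nearest: F (119.70 km)
Q3 at (-142.22, 92.23):
  F: √((3.08)² + (-189.90)²) = √(9.4864 + 36062.0100) = 189.92 km
  G: √((69.80)² + (3.35)²) = √(4872.0400 + 11.2225) = 69.88 km
  H: √((303.37)² + (-29.21)²) = √(92033.3569 + 853.2241) = 304.77 km
  I: √((-113.30)² + (11.48)²) = √(12836.8900 + 131.7904) = 113.88 km
  J: √((159.50)² + (50.97)²) = √(25440.2500 + 2597.9409) = 167.45 km
  → nearest: G (69.88 km)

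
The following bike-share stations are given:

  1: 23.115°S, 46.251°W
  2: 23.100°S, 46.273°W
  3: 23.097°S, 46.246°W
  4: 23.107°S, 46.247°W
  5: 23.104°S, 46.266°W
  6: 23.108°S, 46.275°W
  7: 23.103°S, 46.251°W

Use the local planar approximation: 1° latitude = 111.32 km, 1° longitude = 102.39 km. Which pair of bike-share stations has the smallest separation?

Pairwise distances:
1–2: √((0.015·111.32)² + (-0.022·102.39)²) = √(2.78823 + 5.07412) = 2.804 km
1–3: √((0.018·111.32)² + (0.005·102.39)²) = √(4.01505 + 0.26209) = 2.068 km
1–4: √((0.008·111.32)² + (0.004·102.39)²) = √(0.79310 + 0.16774) = 0.980 km
1–5: √((0.011·111.32)² + (-0.015·102.39)²) = √(1.49945 + 2.35884) = 1.964 km
1–6: √((0.007·111.32)² + (-0.024·102.39)²) = √(0.60721 + 6.03862) = 2.578 km
1–7: √((0.012·111.32)² + (0.000·102.39)²) = √(1.78447 + 0.00000) = 1.336 km
2–3: √((0.003·111.32)² + (0.027·102.39)²) = √(0.11153 + 7.64263) = 2.785 km
2–4: √((-0.007·111.32)² + (0.026·102.39)²) = √(0.60721 + 7.08699) = 2.774 km
2–5: √((-0.004·111.32)² + (0.007·102.39)²) = √(0.19827 + 0.51370) = 0.844 km
2–6: √((-0.008·111.32)² + (-0.002·102.39)²) = √(0.79310 + 0.04193) = 0.914 km
2–7: √((-0.003·111.32)² + (0.022·102.39)²) = √(0.11153 + 5.07412) = 2.277 km
3–4: √((-0.010·111.32)² + (-0.001·102.39)²) = √(1.23921 + 0.01048) = 1.118 km
3–5: √((-0.007·111.32)² + (-0.020·102.39)²) = √(0.60721 + 4.19348) = 2.191 km
3–6: √((-0.011·111.32)² + (-0.029·102.39)²) = √(1.49945 + 8.81680) = 3.212 km
3–7: √((-0.006·111.32)² + (-0.005·102.39)²) = √(0.44612 + 0.26209) = 0.842 km
4–5: √((0.003·111.32)² + (-0.019·102.39)²) = √(0.11153 + 3.78462) = 1.974 km
4–6: √((-0.001·111.32)² + (-0.028·102.39)²) = √(0.01239 + 8.21923) = 2.869 km
4–7: √((0.004·111.32)² + (-0.004·102.39)²) = √(0.19827 + 0.16774) = 0.605 km
5–6: √((-0.004·111.32)² + (-0.009·102.39)²) = √(0.19827 + 0.84918) = 1.023 km
5–7: √((0.001·111.32)² + (0.015·102.39)²) = √(0.01239 + 2.35884) = 1.540 km
6–7: √((0.005·111.32)² + (0.024·102.39)²) = √(0.30980 + 6.03862) = 2.520 km
Closest pair: 4–7 at 0.605 km.

4 and 7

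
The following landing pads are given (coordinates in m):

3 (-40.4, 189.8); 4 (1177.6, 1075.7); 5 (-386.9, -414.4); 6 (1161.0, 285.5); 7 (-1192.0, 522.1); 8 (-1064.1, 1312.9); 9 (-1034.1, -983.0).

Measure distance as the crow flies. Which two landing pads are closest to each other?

Pairwise distances:
3–5: √((-346.5)² + (-604.2)²) = √(120062.250 + 365057.640) = 696.5 m
4–6: √((-16.6)² + (-790.2)²) = √(275.560 + 624416.040) = 790.4 m
7–8: √((127.9)² + (790.8)²) = √(16358.410 + 625364.640) = 801.1 m
5–9: √((-647.2)² + (-568.6)²) = √(418867.840 + 323305.960) = 861.5 m
3–7: √((-1151.6)² + (332.3)²) = √(1326182.560 + 110423.290) = 1198.6 m
3–6: √((1201.4)² + (95.7)²) = √(1443361.960 + 9158.490) = 1205.2 m
5–7: √((-805.1)² + (936.5)²) = √(648186.010 + 877032.250) = 1235.0 m
3–4: √((1218.0)² + (885.9)²) = √(1483524.000 + 784818.810) = 1506.1 m
7–9: √((157.9)² + (-1505.1)²) = √(24932.410 + 2265326.010) = 1513.4 m
3–8: √((-1023.7)² + (1123.1)²) = √(1047961.690 + 1261353.610) = 1519.6 m
3–9: √((-993.7)² + (-1172.8)²) = √(987439.690 + 1375459.840) = 1537.2 m
5–6: √((1547.9)² + (699.9)²) = √(2395994.410 + 489860.010) = 1698.8 m
5–8: √((-677.2)² + (1727.3)²) = √(458599.840 + 2983565.290) = 1855.3 m
4–5: √((-1564.5)² + (-1490.1)²) = √(2447660.250 + 2220398.010) = 2160.6 m
4–8: √((-2241.7)² + (237.2)²) = √(5025218.890 + 56263.840) = 2254.2 m
8–9: √((30.0)² + (-2295.9)²) = √(900.000 + 5271156.810) = 2296.1 m
6–7: √((-2353.0)² + (236.6)²) = √(5536609.000 + 55979.560) = 2364.9 m
4–7: √((-2369.6)² + (-553.6)²) = √(5615004.160 + 306472.960) = 2433.4 m
6–8: √((-2225.1)² + (1027.4)²) = √(4951070.010 + 1055550.760) = 2450.8 m
6–9: √((-2195.1)² + (-1268.5)²) = √(4818464.010 + 1609092.250) = 2535.3 m
4–9: √((-2211.7)² + (-2058.7)²) = √(4891616.890 + 4238245.690) = 3021.6 m
Closest pair: 3–5 at 696.5 m.

3 and 5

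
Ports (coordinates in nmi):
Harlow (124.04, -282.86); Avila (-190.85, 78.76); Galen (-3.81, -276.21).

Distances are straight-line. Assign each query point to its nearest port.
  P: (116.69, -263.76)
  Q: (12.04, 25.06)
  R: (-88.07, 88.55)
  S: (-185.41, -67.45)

P at (116.69, -263.76):
  Harlow: √((7.35)² + (-19.10)²) = √(54.0225 + 364.8100) = 20.47 nmi
  Avila: √((-307.54)² + (342.52)²) = √(94580.8516 + 117319.9504) = 460.33 nmi
  Galen: √((-120.50)² + (-12.45)²) = √(14520.2500 + 155.0025) = 121.14 nmi
  → nearest: Harlow (20.47 nmi)
Q at (12.04, 25.06):
  Harlow: √((112.00)² + (-307.92)²) = √(12544.0000 + 94814.7264) = 327.66 nmi
  Avila: √((-202.89)² + (53.70)²) = √(41164.3521 + 2883.6900) = 209.88 nmi
  Galen: √((-15.85)² + (-301.27)²) = √(251.2225 + 90763.6129) = 301.69 nmi
  → nearest: Avila (209.88 nmi)
R at (-88.07, 88.55):
  Harlow: √((212.11)² + (-371.41)²) = √(44990.6521 + 137945.3881) = 427.71 nmi
  Avila: √((-102.78)² + (-9.79)²) = √(10563.7284 + 95.8441) = 103.25 nmi
  Galen: √((84.26)² + (-364.76)²) = √(7099.7476 + 133049.8576) = 374.37 nmi
  → nearest: Avila (103.25 nmi)
S at (-185.41, -67.45):
  Harlow: √((309.45)² + (-215.41)²) = √(95759.3025 + 46401.4681) = 377.04 nmi
  Avila: √((-5.44)² + (146.21)²) = √(29.5936 + 21377.3641) = 146.31 nmi
  Galen: √((181.60)² + (-208.76)²) = √(32978.5600 + 43580.7376) = 276.69 nmi
  → nearest: Avila (146.31 nmi)

P→Harlow; Q→Avila; R→Avila; S→Avila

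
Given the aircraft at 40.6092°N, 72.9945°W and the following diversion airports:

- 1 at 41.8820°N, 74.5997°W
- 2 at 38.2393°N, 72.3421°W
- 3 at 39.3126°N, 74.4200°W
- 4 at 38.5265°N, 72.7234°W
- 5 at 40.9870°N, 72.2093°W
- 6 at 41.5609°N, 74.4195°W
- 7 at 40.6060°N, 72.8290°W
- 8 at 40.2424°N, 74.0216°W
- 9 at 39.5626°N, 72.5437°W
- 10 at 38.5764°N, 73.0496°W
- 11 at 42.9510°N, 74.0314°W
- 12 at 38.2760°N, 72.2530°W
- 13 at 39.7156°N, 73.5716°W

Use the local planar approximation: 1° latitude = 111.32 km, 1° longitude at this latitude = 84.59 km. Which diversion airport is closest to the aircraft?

7

Distances from 40.6092°N, 72.9945°W:
1: √((1.2728·111.32)² + (-1.6052·84.59)²) = √(20075.516548 + 18437.258809) = 196.2467 km
2: √((-2.3699·111.32)² + (0.6524·84.59)²) = √(69599.550895 + 3045.551548) = 269.5276 km
3: √((-1.2966·111.32)² + (-1.4255·84.59)²) = √(20833.317370 + 14540.270741) = 188.0787 km
4: √((-2.0827·111.32)² + (0.2711·84.59)²) = √(53752.643762 + 525.892631) = 232.9775 km
5: √((0.3778·111.32)² + (0.7852·84.59)²) = √(1768.765678 + 4411.625433) = 78.6155 km
6: √((0.9517·111.32)² + (-1.4250·84.59)²) = √(11223.970949 + 14530.072411) = 160.4807 km
7: √((-0.0032·111.32)² + (0.1655·84.59)²) = √(0.126896 + 195.990060) = 14.0042 km
8: √((-0.3668·111.32)² + (-1.0271·84.59)²) = √(1667.266597 + 7548.549518) = 95.9990 km
9: √((-1.0466·111.32)² + (0.4508·84.59)²) = √(13574.000352 + 1454.138807) = 122.5893 km
10: √((-2.0328·111.32)² + (-0.0551·84.59)²) = √(51207.750645 + 21.724073) = 226.3393 km
11: √((2.3418·111.32)² + (-1.0369·84.59)²) = √(67958.846484 + 7693.284603) = 275.0493 km
12: √((-2.3332·111.32)² + (0.7415·84.59)²) = √(67460.620398 + 3934.235571) = 267.1982 km
13: √((-0.8936·111.32)² + (-0.5771·84.59)²) = √(9895.385446 + 2383.088652) = 110.8083 km
Minimum: 7 at 14.0042 km.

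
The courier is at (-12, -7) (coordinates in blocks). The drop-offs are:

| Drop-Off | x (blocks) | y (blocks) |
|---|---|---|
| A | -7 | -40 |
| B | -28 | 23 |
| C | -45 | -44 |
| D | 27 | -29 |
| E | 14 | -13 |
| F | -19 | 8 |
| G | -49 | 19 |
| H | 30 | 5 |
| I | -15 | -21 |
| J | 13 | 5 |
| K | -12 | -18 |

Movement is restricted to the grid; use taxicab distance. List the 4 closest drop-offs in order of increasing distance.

K, I, F, E

Distances from (-12, -7):
A: 38 blocks
B: 46 blocks
C: 70 blocks
D: 61 blocks
E: 32 blocks
F: 22 blocks
G: 63 blocks
H: 54 blocks
I: 17 blocks
J: 37 blocks
K: 11 blocks
Sorted: K (11 blocks) < I (17 blocks) < F (22 blocks) < E (32 blocks) < J (37 blocks) < A (38 blocks) < …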